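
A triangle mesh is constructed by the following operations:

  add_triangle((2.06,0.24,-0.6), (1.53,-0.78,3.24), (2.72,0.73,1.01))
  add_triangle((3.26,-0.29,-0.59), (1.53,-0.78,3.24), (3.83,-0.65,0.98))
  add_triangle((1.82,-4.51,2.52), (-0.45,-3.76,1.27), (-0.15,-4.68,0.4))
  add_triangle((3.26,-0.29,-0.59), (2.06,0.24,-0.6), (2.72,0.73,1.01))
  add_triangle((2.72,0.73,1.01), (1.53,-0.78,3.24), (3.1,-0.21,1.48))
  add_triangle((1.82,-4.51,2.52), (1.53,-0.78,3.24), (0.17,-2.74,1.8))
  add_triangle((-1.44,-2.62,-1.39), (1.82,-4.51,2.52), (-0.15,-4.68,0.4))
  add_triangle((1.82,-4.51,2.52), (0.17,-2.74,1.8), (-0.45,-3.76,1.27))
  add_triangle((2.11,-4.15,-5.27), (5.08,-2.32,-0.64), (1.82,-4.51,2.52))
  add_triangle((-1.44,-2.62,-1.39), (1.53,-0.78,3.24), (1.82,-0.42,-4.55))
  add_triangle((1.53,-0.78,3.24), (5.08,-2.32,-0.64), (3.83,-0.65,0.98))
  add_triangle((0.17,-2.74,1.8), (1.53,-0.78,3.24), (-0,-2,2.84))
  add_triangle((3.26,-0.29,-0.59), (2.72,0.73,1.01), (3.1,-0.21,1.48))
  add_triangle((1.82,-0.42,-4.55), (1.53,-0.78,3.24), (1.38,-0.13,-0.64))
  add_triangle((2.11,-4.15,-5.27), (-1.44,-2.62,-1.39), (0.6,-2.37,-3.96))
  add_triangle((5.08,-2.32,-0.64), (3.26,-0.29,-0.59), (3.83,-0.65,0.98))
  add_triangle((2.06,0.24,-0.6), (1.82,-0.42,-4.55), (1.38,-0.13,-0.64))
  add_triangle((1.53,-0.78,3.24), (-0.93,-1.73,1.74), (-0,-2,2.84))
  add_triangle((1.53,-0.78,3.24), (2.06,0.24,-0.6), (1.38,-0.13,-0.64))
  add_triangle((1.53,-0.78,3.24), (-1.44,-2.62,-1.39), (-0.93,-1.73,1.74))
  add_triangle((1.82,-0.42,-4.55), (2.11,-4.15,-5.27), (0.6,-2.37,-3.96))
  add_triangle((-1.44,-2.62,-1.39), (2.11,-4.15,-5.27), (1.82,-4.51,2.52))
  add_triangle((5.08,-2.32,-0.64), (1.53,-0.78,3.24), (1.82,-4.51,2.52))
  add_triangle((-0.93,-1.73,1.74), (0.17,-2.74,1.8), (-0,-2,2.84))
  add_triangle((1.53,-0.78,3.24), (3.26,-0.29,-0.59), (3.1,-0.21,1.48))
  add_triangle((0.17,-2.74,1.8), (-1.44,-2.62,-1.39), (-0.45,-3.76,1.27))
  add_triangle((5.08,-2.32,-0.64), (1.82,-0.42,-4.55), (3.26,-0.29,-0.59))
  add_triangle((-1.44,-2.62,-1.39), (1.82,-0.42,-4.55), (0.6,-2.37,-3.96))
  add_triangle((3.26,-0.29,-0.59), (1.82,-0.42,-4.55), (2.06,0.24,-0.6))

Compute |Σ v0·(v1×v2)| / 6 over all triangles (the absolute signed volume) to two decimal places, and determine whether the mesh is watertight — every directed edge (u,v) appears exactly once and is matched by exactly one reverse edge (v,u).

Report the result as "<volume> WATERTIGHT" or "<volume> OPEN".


64.53 OPEN

Per-triangle v0·(v1×v2)/6:
  t1: -1.1157
  t2: +0.0057
  t3: +2.0022
  t4: +0.4654
  t5: +1.0846
  t6: +2.2180
  t7: +0.2154
  t8: +0.9822
  t9: +23.0037
  t10: -6.9731
  t11: +3.2951
  t12: +1.1871
  t13: +1.0242
  t14: -0.7678
  t15: +2.6328
  t16: +1.6513
  t17: -0.3497
  t18: +0.2956
  t19: -0.4463
  t20: -2.2400
  t21: +2.7368
  t22: +15.1790
  t23: +10.5030
  t24: +0.6888
  t25: +0.8397
  t26: -0.0925
  t27: +4.3231
  t28: +1.1747
  t29: +1.0025
Σ = +64.5259 → |volume| = 64.53

Directed edges: 87 total; 9 unmatched, e.g. (-0.45,-3.76,1.27)→(-0.15,-4.68,0.4) → open.


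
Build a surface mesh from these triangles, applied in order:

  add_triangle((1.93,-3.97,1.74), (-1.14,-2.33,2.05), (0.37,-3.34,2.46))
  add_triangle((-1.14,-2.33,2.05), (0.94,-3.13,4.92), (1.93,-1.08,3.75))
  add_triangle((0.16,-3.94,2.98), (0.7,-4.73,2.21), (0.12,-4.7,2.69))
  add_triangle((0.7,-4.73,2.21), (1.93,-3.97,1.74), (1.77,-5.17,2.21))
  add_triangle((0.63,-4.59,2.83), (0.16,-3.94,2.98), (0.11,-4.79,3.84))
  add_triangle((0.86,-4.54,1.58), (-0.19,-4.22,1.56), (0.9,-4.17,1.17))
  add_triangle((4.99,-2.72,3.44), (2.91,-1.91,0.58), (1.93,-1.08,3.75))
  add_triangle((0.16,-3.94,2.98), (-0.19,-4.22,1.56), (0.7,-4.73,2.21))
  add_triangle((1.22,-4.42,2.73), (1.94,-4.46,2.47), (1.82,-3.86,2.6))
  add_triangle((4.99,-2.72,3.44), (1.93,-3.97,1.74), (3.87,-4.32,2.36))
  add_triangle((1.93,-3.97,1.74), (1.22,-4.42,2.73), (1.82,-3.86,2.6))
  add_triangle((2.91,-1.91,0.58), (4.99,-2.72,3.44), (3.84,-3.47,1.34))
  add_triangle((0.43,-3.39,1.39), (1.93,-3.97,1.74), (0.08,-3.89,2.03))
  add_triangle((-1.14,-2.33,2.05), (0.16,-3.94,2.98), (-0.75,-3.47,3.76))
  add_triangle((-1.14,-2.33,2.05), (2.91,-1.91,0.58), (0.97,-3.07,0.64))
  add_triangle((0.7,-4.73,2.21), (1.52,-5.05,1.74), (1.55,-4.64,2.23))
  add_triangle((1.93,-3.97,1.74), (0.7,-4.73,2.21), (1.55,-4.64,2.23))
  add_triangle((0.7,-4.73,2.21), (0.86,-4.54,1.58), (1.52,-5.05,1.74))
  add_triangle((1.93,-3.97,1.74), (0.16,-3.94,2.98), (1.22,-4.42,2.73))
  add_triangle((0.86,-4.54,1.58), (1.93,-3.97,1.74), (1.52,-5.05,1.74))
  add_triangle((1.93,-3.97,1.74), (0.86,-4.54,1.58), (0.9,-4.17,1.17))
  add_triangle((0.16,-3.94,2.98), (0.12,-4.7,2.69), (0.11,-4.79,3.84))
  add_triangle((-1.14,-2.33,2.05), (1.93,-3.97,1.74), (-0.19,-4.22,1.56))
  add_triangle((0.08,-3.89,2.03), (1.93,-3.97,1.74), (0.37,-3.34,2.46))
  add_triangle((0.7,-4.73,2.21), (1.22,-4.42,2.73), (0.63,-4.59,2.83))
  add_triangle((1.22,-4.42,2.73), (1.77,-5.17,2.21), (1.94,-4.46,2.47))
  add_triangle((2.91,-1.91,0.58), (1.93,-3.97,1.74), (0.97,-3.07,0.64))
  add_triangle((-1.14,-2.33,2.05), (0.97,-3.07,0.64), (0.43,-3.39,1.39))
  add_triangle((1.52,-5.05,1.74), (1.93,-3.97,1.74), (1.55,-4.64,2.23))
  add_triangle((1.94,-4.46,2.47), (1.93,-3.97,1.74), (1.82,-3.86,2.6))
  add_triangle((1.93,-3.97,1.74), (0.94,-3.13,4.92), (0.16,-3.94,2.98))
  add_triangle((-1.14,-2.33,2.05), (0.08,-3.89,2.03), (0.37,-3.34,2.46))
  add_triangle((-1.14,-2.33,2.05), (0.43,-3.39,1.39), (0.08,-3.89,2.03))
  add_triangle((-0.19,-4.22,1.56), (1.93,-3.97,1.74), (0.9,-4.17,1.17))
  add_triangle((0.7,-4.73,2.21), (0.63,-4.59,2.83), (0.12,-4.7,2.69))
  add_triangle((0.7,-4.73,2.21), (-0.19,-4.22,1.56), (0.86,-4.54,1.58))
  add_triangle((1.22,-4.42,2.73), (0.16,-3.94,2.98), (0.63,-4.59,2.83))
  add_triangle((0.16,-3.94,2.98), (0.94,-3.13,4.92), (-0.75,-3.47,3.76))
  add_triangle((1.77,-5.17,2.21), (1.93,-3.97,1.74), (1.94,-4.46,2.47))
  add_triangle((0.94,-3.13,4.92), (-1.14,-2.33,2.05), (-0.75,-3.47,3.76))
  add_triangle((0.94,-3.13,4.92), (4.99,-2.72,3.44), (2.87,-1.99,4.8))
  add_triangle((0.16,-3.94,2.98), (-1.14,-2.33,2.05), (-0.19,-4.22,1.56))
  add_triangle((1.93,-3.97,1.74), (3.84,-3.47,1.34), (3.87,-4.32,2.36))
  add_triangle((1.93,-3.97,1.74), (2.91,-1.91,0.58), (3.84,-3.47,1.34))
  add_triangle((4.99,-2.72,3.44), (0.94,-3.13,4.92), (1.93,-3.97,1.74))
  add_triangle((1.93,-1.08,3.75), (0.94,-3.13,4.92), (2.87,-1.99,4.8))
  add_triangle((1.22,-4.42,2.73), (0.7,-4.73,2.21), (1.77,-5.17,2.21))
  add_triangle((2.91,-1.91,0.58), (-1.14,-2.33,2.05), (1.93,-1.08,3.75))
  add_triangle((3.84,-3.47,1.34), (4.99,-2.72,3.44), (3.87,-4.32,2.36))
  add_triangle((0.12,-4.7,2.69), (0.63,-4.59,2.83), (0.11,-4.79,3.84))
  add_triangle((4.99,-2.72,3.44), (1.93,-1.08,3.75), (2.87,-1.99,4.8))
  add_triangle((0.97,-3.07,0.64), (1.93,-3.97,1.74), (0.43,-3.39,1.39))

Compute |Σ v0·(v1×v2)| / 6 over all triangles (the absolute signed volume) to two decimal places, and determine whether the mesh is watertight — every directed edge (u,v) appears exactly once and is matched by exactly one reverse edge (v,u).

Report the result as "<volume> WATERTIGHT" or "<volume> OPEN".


27.17 WATERTIGHT

Per-triangle v0·(v1×v2)/6:
  t1: -0.6445
  t2: +0.6191
  t3: -0.3521
  t4: -0.1265
  t5: -0.0276
  t6: +0.2029
  t7: -0.6847
  t8: +0.8688
  t9: +0.2710
  t10: +1.5000
  t11: -0.5285
  t12: +1.2810
  t13: +0.3768
  t14: +0.7522
  t15: -2.0206
  t16: +0.4594
  t17: -0.1439
  t18: +0.2378
  t19: -0.1507
  t20: -0.1684
  t21: +0.2805
  t22: -0.0581
  t23: -1.9613
  t24: +0.9240
  t25: +0.3316
  t26: +0.4416
  t27: +1.0139
  t28: +0.1428
  t29: +0.3425
  t30: +0.1179
  t31: +3.6389
  t32: +0.7152
  t33: +0.0971
  t34: -0.7594
  t35: +0.2918
  t36: +0.4086
  t37: +0.2598
  t38: +2.0995
  t39: +0.2619
  t40: +0.1187
  t41: +4.6303
  t42: +1.3912
  t43: +0.8765
  t44: +0.1292
  t45: +9.4757
  t46: +1.0325
  t47: +0.6184
  t48: -5.2305
  t49: +2.0506
  t50: +0.4432
  t51: +0.7907
  t52: +0.5355
Σ = +27.1722 → |volume| = 27.17

Directed edges: 156 total, each appears once with its reverse present → watertight.


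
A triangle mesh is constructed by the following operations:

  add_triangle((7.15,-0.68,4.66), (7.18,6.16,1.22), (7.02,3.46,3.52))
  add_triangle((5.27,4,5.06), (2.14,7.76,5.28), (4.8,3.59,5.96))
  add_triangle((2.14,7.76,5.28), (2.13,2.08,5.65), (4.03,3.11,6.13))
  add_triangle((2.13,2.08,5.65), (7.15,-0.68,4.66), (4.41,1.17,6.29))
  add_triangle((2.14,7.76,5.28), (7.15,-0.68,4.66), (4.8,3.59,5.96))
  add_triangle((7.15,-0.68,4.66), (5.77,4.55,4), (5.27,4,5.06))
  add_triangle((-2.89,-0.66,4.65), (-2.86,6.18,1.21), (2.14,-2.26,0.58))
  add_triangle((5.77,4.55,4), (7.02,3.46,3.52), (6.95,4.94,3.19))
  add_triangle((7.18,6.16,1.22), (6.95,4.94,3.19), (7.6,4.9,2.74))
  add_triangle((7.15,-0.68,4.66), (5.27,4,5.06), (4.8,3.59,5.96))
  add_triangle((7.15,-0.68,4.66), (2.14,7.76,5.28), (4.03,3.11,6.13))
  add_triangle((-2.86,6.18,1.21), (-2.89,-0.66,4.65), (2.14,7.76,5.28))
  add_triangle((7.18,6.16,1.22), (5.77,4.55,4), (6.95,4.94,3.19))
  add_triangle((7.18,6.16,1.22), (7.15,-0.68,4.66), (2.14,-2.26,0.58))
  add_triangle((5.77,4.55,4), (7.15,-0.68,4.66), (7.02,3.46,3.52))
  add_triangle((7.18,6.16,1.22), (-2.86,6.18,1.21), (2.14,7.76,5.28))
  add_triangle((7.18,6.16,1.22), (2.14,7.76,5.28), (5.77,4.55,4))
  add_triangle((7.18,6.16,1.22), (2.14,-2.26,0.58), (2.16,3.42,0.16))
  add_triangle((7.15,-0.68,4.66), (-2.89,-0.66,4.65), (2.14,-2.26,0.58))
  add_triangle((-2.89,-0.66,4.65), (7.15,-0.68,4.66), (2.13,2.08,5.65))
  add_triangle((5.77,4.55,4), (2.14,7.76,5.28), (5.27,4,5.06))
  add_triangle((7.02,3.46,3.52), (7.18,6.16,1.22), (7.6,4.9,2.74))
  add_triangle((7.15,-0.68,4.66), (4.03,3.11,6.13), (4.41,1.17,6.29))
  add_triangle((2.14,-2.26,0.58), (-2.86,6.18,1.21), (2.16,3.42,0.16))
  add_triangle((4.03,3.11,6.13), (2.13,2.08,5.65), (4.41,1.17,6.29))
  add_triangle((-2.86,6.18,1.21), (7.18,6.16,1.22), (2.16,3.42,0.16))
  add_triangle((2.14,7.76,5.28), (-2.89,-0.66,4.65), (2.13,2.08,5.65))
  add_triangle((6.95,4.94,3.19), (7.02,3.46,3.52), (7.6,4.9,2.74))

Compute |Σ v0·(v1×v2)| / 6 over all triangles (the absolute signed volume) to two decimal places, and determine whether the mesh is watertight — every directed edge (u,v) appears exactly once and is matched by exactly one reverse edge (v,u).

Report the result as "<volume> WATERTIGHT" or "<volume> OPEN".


Per-triangle v0·(v1×v2)/6:
  t1: +8.4116
  t2: +7.4332
  t3: +9.2950
  t4: -1.2192
  t5: -8.1365
  t6: +8.5911
  t7: -8.7512
  t8: +2.5498
  t9: +2.1228
  t10: +7.3513
  t11: +17.0737
  t12: +40.5898
  t13: +2.7329
  t14: +15.1218
  t15: +7.5895
  t16: +38.7716
  t17: +23.7611
  t18: +0.6090
  t19: +16.9190
  t20: +22.5195
  t21: +8.7828
  t22: -0.0698
  t23: +7.5836
  t24: -4.5160
  t25: +3.4926
  t26: +5.3188
  t27: +25.0956
  t28: +1.4993
Σ = +260.5225 → |volume| = 260.52

Directed edges: 84 total, each appears once with its reverse present → watertight.

260.52 WATERTIGHT


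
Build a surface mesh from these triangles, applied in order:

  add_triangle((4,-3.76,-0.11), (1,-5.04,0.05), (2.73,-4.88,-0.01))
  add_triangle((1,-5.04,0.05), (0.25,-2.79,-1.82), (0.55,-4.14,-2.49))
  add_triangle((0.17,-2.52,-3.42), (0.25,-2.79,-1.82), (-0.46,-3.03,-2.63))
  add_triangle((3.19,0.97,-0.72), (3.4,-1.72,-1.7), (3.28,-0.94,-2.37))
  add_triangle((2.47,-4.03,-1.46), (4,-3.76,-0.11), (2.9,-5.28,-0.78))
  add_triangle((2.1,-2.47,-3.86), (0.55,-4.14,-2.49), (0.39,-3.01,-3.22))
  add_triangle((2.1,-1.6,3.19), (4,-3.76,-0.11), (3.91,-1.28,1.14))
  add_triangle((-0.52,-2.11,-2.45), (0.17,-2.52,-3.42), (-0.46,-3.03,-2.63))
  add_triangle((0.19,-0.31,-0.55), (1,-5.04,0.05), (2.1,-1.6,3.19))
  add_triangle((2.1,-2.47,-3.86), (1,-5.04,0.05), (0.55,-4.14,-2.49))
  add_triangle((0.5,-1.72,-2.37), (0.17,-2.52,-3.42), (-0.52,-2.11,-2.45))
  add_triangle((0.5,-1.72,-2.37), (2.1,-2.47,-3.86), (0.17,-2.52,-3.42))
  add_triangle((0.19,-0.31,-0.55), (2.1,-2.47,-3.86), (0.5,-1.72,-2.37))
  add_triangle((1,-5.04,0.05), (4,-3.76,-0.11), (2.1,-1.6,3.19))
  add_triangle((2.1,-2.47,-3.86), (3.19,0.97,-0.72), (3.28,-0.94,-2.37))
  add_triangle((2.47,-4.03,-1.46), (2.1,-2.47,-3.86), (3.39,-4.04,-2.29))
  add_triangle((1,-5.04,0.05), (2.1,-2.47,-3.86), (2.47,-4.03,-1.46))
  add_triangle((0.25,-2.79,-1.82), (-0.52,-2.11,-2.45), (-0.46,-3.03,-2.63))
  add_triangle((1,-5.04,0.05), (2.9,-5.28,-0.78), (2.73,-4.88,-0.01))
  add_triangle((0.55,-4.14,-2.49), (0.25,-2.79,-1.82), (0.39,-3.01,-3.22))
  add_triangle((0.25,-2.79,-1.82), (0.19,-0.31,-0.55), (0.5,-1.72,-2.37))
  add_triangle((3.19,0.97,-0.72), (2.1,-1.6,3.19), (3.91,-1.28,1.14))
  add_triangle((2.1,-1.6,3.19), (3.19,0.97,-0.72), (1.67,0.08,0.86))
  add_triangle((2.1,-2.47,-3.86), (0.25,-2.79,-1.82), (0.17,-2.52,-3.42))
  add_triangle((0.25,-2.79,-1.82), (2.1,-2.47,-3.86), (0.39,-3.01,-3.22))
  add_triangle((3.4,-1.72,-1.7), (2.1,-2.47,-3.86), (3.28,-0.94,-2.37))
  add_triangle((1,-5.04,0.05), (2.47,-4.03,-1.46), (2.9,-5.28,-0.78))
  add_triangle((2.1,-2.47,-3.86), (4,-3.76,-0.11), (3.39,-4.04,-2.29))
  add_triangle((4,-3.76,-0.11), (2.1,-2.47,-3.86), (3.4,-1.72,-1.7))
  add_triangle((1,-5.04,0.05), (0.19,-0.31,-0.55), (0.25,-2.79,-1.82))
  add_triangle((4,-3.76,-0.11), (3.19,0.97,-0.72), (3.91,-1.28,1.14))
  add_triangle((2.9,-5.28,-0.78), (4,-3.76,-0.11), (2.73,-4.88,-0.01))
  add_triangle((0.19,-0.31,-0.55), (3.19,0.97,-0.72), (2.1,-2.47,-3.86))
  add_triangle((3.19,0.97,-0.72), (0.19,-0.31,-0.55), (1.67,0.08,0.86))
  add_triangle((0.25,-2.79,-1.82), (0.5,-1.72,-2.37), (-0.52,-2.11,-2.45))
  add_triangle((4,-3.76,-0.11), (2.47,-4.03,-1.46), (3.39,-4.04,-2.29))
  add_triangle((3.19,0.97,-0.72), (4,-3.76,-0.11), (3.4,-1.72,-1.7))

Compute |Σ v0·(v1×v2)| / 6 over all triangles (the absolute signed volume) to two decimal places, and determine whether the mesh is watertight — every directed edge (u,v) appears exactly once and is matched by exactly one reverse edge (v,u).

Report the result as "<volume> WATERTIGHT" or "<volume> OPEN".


51.42 OPEN

Per-triangle v0·(v1×v2)/6:
  t1: -0.0583
  t2: +0.2242
  t3: +0.5872
  t4: +1.4255
  t5: +1.5728
  t6: +1.7396
  t7: +4.8754
  t8: +0.2969
  t9: -1.1707
  t10: +4.3085
  t11: -0.0568
  t12: -0.0529
  t13: +0.0356
  t14: +8.8965
  t15: +0.7943
  t16: +1.4947
  t17: +3.4220
  t18: -0.1497
  t19: +1.1409
  t20: +0.1164
  t21: -0.0382
  t22: +2.4024
  t23: +0.6388
  t24: +1.6100
  t25: -0.9719
  t26: +1.7277
  t27: +1.1660
  t28: +1.4368
  t29: +4.2726
  t30: -0.3405
  t31: +4.3103
  t32: +1.1910
  t33: +0.1760
  t34: -0.3572
  t35: -0.5842
  t36: +1.7097
  t37: +3.6282
Σ = +51.4196 → |volume| = 51.42

Directed edges: 111 total; 3 unmatched, e.g. (2.1,-1.6,3.19)→(0.19,-0.31,-0.55) → open.


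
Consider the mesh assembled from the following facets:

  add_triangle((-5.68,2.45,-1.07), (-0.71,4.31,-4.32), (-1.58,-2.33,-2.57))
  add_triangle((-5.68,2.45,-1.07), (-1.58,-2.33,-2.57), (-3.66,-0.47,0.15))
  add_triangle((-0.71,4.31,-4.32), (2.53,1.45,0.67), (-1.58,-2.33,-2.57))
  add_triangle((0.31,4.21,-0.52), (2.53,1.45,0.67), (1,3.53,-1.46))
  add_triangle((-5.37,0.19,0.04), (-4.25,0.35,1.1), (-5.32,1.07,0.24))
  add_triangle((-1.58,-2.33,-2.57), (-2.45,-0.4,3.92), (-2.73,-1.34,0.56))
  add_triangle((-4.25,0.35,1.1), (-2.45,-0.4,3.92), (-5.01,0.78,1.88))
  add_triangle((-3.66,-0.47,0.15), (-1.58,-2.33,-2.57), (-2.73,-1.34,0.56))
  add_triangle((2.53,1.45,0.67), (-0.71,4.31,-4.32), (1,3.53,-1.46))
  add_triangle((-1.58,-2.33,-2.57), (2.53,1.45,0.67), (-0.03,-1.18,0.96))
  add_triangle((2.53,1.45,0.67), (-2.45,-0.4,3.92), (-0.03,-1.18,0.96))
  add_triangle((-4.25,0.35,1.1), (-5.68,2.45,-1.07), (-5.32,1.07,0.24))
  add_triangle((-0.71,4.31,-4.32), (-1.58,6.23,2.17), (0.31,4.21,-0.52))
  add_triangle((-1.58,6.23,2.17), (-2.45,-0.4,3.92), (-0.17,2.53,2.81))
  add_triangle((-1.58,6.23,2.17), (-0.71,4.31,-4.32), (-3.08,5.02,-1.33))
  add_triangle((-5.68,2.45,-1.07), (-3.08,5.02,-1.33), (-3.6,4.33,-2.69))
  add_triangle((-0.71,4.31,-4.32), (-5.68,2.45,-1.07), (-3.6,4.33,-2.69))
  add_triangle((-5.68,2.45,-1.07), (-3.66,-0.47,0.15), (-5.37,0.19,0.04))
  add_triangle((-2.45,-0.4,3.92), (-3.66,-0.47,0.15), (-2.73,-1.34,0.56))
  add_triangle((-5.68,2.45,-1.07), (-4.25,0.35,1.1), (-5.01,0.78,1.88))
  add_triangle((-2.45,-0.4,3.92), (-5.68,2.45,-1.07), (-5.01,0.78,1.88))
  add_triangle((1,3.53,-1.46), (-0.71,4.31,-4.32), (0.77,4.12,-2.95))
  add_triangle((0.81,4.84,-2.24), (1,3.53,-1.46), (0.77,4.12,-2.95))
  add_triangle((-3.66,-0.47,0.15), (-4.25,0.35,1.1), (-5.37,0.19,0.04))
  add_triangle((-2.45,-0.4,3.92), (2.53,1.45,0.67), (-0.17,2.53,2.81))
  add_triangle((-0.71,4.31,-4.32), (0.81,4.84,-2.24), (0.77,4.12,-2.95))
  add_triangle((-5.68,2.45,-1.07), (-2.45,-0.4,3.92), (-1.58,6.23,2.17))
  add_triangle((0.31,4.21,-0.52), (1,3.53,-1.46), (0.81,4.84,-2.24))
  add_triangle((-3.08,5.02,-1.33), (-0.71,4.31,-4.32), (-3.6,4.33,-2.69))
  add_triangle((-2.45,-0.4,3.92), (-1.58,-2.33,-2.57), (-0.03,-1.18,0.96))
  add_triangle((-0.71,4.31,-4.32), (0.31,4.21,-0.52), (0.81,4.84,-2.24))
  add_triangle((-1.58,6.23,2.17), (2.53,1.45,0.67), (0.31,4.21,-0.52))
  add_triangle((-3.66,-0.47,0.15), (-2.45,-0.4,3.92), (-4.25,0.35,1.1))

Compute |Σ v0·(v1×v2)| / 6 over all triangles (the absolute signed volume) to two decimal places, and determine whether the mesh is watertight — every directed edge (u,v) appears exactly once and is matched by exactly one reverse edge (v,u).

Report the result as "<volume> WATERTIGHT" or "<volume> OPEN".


140.61 OPEN

Per-triangle v0·(v1×v2)/6:
  t1: +20.5473
  t2: +6.8003
  t3: +6.7613
  t4: +2.1820
  t5: +0.8073
  t6: +1.3603
  t7: +1.1038
  t8: +2.1716
  t9: +1.7212
  t10: +1.6364
  t11: +2.6500
  t12: +0.4594
  t13: +7.5373
  t14: +7.0977
  t15: +12.1459
  t16: +5.0593
  t17: +3.3807
  t18: +0.3498
  t19: +2.2820
  t20: +1.4801
  t21: +1.8340
  t22: -0.8226
  t23: +0.3557
  t24: +0.5951
  t25: +3.8529
  t26: +1.3555
  t27: +26.4174
  t28: +0.5268
  t29: +5.0053
  t30: +3.2178
  t31: +2.3893
  t32: +6.2127
  t33: +2.1353
Σ = +140.6088 → |volume| = 140.61

Directed edges: 99 total; 9 unmatched, e.g. (-5.32,1.07,0.24)→(-5.37,0.19,0.04) → open.


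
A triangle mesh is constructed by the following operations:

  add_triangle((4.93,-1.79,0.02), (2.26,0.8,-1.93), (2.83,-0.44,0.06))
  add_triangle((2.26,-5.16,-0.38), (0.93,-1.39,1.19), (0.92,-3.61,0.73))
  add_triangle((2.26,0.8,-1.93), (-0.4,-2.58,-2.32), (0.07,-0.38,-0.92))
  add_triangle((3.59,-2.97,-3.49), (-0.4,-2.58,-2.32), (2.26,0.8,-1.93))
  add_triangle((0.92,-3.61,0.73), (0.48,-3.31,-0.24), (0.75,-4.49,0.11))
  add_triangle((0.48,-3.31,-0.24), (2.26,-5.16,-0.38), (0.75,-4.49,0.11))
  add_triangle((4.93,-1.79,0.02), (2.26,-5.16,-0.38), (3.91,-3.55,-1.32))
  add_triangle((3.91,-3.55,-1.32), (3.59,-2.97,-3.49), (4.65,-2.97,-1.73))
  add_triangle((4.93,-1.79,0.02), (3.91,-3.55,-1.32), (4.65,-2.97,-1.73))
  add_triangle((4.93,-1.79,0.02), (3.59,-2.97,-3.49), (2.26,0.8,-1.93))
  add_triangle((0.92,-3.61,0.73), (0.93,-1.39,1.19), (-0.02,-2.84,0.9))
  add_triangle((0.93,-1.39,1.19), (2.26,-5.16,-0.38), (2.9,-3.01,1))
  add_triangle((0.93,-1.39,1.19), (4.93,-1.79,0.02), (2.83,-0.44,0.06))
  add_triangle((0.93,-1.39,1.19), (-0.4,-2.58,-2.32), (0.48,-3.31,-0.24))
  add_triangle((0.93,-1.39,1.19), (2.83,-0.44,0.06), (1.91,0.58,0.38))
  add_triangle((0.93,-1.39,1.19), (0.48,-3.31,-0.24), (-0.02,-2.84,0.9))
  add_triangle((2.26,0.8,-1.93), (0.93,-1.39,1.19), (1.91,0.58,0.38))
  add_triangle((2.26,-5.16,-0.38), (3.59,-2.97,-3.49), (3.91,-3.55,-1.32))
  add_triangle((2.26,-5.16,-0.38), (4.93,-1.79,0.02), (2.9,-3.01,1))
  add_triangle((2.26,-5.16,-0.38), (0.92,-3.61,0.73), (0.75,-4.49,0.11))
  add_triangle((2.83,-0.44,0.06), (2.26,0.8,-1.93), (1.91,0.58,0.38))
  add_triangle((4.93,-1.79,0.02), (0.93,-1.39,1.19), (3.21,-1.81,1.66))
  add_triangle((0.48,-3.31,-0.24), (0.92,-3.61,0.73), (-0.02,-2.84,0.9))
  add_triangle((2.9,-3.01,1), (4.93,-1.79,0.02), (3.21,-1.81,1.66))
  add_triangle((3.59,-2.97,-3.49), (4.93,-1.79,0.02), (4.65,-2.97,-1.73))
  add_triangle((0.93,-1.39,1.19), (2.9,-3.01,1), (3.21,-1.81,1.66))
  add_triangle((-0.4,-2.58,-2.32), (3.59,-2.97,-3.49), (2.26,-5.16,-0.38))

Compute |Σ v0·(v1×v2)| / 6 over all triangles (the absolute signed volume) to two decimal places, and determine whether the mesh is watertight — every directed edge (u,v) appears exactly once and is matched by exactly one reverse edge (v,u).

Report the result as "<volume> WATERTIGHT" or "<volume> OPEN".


Per-triangle v0·(v1×v2)/6:
  t1: +1.0007
  t2: +1.0099
  t3: +0.3843
  t4: +3.8619
  t5: -0.0412
  t6: +0.3636
  t7: +4.0819
  t8: +1.8282
  t9: +1.6545
  t10: +7.3219
  t11: +0.5196
  t12: +1.4205
  t13: +0.6146
  t14: -0.3059
  t15: +0.6835
  t16: -0.7519
  t17: -1.2305
  t18: +4.5418
  t19: +4.1494
  t20: +0.7914
  t21: +1.0025
  t22: -0.7959
  t23: +0.4782
  t24: +2.1251
  t25: +1.2959
  t26: +0.7529
  t27: +8.4977
Σ = +45.2544 → |volume| = 45.25

Directed edges: 81 total; 7 unmatched, e.g. (-0.4,-2.58,-2.32)→(0.07,-0.38,-0.92) → open.

45.25 OPEN


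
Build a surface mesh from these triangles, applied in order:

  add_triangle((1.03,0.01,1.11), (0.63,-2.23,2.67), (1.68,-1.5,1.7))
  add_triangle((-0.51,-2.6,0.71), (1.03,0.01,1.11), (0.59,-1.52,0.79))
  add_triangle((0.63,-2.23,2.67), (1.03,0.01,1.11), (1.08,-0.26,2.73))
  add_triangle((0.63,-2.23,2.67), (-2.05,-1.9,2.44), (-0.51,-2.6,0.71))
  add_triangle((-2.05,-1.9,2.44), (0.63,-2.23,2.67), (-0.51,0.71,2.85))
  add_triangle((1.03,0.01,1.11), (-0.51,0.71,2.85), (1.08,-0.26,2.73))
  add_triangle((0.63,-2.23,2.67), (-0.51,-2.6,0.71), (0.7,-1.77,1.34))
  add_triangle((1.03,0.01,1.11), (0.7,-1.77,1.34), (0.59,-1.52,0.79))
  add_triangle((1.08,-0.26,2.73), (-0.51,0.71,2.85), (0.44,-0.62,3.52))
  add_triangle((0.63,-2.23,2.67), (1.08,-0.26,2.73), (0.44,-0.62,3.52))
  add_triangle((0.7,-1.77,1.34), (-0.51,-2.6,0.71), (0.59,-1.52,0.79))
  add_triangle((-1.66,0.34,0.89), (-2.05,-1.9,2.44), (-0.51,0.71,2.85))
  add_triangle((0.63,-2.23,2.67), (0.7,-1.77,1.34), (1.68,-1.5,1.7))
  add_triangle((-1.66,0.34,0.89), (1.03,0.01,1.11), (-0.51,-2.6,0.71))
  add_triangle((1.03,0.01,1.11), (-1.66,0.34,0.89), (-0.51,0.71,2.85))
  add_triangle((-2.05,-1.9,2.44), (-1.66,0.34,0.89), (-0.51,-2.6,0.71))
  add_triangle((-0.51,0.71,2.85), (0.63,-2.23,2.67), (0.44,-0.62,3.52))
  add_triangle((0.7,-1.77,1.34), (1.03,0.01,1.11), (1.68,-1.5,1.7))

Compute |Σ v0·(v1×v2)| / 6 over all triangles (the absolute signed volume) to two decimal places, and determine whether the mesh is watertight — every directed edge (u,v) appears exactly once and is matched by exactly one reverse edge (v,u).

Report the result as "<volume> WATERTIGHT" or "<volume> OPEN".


11.39 WATERTIGHT

Per-triangle v0·(v1×v2)/6:
  t1: +0.5607
  t2: -0.2612
  t3: +0.5087
  t4: +2.3867
  t5: +3.5383
  t6: +0.3501
  t7: +0.5390
  t8: +0.1064
  t9: +0.6375
  t10: +0.8010
  t11: +0.1596
  t12: +1.8784
  t13: +0.3567
  t14: -1.2704
  t15: -0.1210
  t16: +0.7231
  t17: +0.6836
  t18: -0.1861
Σ = +11.3910 → |volume| = 11.39

Directed edges: 54 total, each appears once with its reverse present → watertight.


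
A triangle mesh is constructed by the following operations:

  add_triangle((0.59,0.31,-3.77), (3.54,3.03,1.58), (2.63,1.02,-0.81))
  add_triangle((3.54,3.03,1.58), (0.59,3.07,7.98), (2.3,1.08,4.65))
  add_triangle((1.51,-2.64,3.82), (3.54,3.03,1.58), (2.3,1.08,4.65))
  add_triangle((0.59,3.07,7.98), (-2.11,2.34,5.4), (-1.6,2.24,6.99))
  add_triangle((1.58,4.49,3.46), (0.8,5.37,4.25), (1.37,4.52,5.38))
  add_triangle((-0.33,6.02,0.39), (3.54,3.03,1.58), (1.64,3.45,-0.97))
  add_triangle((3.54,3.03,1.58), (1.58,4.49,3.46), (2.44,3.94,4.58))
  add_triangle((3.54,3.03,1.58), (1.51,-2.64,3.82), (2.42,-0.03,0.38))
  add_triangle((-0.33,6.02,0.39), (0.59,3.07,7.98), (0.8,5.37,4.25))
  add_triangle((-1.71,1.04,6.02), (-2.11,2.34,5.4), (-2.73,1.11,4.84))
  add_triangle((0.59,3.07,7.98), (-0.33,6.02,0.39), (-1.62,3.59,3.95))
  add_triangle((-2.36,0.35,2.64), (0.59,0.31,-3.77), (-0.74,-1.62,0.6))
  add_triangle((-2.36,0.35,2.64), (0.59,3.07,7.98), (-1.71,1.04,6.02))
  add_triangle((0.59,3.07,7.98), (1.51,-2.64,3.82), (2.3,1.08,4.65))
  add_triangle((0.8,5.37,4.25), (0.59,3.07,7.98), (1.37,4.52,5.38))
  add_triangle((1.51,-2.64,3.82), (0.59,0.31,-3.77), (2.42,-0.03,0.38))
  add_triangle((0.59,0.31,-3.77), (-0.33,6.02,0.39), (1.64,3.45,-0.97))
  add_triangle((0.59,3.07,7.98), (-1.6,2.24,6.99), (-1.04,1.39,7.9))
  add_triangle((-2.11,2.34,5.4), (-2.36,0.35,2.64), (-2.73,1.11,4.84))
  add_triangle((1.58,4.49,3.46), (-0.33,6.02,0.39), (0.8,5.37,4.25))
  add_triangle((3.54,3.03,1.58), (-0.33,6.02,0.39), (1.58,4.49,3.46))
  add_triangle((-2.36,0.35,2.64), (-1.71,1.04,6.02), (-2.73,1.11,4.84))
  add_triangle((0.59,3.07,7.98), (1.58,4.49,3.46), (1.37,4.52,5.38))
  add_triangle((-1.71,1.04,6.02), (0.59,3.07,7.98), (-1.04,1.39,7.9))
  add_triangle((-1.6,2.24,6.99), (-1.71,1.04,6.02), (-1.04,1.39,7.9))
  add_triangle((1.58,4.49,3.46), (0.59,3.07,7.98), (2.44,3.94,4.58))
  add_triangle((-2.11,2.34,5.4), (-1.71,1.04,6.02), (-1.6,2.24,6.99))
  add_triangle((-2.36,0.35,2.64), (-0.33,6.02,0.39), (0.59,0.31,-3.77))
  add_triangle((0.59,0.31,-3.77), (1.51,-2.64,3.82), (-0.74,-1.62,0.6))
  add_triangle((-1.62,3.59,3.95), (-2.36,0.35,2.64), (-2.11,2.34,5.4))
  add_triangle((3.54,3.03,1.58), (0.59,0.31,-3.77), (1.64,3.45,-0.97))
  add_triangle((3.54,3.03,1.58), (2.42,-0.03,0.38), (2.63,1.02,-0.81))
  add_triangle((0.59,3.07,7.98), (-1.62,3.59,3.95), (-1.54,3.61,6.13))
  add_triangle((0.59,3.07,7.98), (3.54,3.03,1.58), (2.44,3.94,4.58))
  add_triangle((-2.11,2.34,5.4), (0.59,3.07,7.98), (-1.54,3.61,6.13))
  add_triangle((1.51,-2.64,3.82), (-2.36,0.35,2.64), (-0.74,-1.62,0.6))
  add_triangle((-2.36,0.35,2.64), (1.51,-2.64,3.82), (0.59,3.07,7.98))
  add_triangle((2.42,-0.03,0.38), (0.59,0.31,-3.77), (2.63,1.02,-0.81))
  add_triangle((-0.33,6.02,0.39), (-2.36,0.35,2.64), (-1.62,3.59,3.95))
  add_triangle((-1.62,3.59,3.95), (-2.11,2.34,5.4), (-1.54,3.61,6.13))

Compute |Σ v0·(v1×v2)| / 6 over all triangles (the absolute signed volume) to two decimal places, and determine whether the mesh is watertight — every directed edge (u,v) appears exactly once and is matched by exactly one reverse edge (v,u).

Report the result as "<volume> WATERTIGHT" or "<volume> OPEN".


Per-triangle v0·(v1×v2)/6:
  t1: +2.7014
  t2: +9.5294
  t3: +6.7575
  t4: +2.2381
  t5: +1.5283
  t6: +6.9774
  t7: +3.4531
  t8: +5.5248
  t9: +5.5750
  t10: +1.7550
  t11: +13.9393
  t12: +2.1516
  t13: -2.4283
  t14: +9.5347
  t15: +3.2465
  t16: +3.6252
  t17: +6.2288
  t18: +3.6730
  t19: +0.5810
  t20: +3.6698
  t21: +9.2490
  t22: +0.5866
  t23: +0.2306
  t24: -1.9710
  t25: +1.2375
  t26: +4.9927
  t27: +1.1411
  t28: +7.3075
  t29: +3.0244
  t30: +2.3005
  t31: +5.0653
  t32: +1.9510
  t33: +2.3054
  t34: +3.1466
  t35: +3.4813
  t36: +3.9647
  t37: +15.0528
  t38: +1.4834
  t39: +4.9934
  t40: +1.5115
Σ = +161.3159 → |volume| = 161.32

Directed edges: 120 total, each appears once with its reverse present → watertight.

161.32 WATERTIGHT


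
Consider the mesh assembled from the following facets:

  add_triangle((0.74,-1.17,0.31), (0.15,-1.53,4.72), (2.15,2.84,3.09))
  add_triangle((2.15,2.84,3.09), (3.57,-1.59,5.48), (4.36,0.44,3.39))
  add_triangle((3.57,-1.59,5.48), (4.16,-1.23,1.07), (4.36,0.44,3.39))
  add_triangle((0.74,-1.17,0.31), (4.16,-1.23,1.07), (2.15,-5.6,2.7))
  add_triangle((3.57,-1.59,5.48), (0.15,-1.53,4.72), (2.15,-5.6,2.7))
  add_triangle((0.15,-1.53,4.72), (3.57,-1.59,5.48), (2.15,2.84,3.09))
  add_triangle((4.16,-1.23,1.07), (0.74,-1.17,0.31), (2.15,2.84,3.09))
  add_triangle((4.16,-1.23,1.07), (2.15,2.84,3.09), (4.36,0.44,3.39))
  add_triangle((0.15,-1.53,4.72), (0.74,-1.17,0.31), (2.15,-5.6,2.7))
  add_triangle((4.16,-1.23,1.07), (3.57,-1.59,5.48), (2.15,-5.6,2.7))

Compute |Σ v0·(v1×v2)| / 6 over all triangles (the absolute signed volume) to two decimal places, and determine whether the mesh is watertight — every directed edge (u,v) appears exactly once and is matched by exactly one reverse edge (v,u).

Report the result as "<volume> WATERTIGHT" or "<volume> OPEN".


Per-triangle v0·(v1×v2)/6:
  t1: -3.9329
  t2: +7.1645
  t3: +6.3095
  t4: +1.0041
  t5: +12.9244
  t6: +9.9617
  t7: -1.9615
  t8: +2.4253
  t9: -0.9771
  t10: +14.9056
Σ = +47.8237 → |volume| = 47.82

Directed edges: 30 total, each appears once with its reverse present → watertight.

47.82 WATERTIGHT


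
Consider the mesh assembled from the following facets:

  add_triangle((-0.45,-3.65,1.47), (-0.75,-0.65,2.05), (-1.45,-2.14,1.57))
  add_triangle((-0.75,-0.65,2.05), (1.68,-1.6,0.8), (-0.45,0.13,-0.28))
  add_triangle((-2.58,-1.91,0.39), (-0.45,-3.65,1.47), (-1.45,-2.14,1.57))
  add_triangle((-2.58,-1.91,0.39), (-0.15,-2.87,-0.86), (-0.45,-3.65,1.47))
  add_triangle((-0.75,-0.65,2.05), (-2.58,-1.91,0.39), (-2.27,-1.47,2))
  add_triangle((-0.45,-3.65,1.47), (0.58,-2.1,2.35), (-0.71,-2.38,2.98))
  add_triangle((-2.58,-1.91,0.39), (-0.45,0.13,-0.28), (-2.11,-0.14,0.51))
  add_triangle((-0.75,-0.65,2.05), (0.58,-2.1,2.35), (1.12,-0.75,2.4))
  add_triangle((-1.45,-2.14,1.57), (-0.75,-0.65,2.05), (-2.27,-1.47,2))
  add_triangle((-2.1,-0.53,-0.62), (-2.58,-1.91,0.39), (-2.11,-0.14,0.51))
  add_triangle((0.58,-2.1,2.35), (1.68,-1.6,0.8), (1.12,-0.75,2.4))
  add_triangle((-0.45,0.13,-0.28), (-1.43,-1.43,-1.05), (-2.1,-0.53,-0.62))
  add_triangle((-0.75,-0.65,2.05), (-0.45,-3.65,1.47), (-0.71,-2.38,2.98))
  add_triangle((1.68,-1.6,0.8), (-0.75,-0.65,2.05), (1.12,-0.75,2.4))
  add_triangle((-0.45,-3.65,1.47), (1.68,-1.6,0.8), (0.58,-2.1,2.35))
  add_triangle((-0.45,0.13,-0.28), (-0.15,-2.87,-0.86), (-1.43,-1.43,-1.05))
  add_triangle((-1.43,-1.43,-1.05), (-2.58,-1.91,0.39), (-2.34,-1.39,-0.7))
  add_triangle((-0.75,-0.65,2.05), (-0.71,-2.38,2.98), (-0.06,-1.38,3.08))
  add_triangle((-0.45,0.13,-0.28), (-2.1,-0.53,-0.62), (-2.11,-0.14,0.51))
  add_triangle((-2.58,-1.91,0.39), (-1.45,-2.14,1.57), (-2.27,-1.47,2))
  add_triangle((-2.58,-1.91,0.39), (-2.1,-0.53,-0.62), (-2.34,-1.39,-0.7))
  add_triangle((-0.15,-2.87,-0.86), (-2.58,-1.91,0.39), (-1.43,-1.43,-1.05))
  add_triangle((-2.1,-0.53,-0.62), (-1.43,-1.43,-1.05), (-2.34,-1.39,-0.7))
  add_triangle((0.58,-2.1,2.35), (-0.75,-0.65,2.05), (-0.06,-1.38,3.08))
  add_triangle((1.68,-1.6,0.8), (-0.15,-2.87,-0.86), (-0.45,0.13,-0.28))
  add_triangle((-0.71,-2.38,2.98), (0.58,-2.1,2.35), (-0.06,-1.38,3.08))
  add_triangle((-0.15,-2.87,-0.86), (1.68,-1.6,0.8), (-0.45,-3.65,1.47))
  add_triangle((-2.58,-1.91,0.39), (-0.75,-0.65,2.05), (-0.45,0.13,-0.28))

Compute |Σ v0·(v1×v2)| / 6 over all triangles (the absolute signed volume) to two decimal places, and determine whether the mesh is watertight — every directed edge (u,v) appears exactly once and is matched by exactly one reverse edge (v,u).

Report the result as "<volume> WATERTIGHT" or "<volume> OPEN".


17.11 WATERTIGHT

Per-triangle v0·(v1×v2)/6:
  t1: +1.0018
  t2: -0.2263
  t3: +1.2836
  t4: +2.9221
  t5: -0.2428
  t6: +1.4128
  t7: -0.2509
  t8: +0.9303
  t9: +0.6131
  t10: +0.6574
  t11: +0.9928
  t12: +0.1086
  t13: +0.3706
  t14: -0.9265
  t15: +1.6384
  t16: +0.0710
  t17: +0.3546
  t18: +0.4707
  t19: +0.1168
  t20: +0.8821
  t21: +0.3263
  t22: +1.3612
  t23: +0.1722
  t24: -0.2954
  t25: -0.0105
  t26: +0.6860
  t27: +2.3214
  t28: +0.3715
Σ = +17.1130 → |volume| = 17.11

Directed edges: 84 total, each appears once with its reverse present → watertight.


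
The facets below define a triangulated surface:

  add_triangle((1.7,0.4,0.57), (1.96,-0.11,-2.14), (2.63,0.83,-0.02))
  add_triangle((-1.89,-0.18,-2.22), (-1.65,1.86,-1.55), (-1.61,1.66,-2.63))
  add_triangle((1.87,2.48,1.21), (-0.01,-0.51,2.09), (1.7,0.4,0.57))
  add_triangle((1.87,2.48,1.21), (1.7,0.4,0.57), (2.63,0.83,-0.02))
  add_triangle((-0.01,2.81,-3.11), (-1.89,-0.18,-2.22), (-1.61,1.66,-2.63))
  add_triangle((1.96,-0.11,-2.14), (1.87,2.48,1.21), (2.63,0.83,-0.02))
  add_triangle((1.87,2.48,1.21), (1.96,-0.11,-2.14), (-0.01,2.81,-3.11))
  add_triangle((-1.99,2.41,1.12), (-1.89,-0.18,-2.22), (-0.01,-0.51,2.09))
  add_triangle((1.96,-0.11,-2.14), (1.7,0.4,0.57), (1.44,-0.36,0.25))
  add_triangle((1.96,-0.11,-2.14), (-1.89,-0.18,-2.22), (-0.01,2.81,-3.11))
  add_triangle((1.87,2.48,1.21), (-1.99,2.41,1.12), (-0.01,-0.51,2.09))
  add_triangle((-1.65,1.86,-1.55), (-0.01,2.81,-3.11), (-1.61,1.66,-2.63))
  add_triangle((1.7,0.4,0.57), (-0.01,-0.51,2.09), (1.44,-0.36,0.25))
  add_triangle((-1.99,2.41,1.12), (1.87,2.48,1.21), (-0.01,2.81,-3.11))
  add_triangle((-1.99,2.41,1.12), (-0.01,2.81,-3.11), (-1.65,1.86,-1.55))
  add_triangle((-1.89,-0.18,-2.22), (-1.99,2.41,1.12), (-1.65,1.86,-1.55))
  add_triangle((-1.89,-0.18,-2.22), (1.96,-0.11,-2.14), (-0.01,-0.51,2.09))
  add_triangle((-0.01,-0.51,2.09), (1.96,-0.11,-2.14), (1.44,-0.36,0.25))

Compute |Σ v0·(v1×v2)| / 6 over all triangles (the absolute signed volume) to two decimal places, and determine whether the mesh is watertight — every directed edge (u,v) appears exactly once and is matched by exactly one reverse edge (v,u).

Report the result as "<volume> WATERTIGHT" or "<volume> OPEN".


35.43 WATERTIGHT

Per-triangle v0·(v1×v2)/6:
  t1: +0.3133
  t2: +0.6912
  t3: +1.2938
  t4: +0.5561
  t5: +1.1155
  t6: +1.3694
  t7: +5.6196
  t8: +2.2754
  t9: +0.5162
  t10: +4.2229
  t11: +3.6719
  t12: +0.9922
  t13: +0.4480
  t14: +7.0024
  t15: +2.4429
  t16: +1.8791
  t17: +0.9087
  t18: +0.1143
Σ = +35.4330 → |volume| = 35.43

Directed edges: 54 total, each appears once with its reverse present → watertight.


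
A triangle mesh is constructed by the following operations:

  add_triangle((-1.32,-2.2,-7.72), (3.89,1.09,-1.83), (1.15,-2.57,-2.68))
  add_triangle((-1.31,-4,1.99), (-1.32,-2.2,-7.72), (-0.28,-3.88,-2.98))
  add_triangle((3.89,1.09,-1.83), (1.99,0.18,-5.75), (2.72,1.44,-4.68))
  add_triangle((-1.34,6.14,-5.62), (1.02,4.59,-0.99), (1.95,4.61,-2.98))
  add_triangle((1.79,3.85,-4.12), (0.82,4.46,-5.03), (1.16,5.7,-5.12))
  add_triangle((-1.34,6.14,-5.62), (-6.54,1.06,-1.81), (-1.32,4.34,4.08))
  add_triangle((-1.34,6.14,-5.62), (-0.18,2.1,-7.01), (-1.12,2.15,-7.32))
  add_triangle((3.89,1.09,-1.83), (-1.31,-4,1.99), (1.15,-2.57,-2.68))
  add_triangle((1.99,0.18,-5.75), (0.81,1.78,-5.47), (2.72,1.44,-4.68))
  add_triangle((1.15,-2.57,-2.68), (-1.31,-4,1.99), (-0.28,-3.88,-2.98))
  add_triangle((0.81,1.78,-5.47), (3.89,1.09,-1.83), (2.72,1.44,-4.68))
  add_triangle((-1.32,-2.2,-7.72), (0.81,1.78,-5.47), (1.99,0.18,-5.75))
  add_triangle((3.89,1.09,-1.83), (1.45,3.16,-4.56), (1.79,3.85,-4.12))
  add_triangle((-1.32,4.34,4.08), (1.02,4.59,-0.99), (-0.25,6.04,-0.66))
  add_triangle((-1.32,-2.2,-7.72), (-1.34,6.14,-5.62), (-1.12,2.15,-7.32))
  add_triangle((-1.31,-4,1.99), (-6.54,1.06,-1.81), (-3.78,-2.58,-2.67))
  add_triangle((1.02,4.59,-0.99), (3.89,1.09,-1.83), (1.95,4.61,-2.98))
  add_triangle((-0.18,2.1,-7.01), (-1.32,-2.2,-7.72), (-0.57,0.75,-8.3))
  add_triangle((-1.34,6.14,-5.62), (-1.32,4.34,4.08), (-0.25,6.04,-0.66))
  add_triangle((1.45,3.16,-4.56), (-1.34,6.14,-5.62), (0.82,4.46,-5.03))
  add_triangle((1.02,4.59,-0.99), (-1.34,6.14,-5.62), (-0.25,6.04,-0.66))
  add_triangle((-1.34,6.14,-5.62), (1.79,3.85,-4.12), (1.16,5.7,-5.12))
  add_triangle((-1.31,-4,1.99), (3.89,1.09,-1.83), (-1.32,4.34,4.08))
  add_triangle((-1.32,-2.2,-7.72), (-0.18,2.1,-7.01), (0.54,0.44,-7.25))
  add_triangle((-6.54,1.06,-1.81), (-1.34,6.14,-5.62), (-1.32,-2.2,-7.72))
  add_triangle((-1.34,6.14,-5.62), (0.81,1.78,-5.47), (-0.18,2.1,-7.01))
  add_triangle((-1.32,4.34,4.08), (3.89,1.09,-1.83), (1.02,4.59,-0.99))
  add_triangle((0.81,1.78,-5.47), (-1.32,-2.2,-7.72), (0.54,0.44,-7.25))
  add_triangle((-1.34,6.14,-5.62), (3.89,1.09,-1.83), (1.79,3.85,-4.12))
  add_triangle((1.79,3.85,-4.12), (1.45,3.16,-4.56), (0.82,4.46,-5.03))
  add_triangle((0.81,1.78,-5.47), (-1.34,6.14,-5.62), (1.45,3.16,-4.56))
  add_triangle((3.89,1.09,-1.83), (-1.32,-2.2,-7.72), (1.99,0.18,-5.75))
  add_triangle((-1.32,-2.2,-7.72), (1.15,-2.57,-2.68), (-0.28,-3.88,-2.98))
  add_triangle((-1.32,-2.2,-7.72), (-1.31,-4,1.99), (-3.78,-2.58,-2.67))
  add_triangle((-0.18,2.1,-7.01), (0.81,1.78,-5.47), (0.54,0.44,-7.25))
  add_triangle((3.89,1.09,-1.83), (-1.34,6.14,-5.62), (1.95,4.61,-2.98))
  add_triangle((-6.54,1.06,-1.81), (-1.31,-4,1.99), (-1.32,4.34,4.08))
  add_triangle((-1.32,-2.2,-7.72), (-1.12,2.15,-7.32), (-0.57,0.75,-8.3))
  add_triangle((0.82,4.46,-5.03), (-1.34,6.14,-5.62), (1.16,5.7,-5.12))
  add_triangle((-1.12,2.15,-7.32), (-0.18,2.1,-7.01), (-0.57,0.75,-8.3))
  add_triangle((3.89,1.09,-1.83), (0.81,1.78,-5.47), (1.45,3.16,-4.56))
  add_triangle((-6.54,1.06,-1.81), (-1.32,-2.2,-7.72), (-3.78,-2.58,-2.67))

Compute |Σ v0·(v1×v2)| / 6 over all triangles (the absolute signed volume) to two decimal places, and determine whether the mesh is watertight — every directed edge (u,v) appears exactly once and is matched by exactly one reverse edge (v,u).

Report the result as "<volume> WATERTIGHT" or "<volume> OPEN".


Per-triangle v0·(v1×v2)/6:
  t1: +13.1025
  t2: +7.7842
  t3: +2.9480
  t4: +7.1497
  t5: +1.0340
  t6: +52.3059
  t7: +4.9126
  t8: +7.6140
  t9: +3.0390
  t10: +3.9053
  t11: +1.1874
  t12: +8.6886
  t13: +2.5663
  t14: +4.9866
  t15: +3.3769
  t16: +15.6427
  t17: +4.4119
  t18: -0.3942
  t19: +10.6596
  t20: +0.9853
  t21: +6.5621
  t22: -1.7281
  t23: +12.3420
  t24: +6.0984
  t25: +61.2924
  t26: +5.1461
  t27: +11.2104
  t28: -2.0176
  t29: +0.2776
  t30: +0.9447
  t31: +6.3643
  t32: +3.6698
  t33: +5.7380
  t34: +15.6672
  t35: +2.0431
  t36: +7.7540
  t37: +30.9908
  t38: +4.1007
  t39: +2.5100
  t40: +1.8730
  t41: +5.1808
  t42: +21.3216
Σ = +363.2478 → |volume| = 363.25

Directed edges: 126 total, each appears once with its reverse present → watertight.

363.25 WATERTIGHT


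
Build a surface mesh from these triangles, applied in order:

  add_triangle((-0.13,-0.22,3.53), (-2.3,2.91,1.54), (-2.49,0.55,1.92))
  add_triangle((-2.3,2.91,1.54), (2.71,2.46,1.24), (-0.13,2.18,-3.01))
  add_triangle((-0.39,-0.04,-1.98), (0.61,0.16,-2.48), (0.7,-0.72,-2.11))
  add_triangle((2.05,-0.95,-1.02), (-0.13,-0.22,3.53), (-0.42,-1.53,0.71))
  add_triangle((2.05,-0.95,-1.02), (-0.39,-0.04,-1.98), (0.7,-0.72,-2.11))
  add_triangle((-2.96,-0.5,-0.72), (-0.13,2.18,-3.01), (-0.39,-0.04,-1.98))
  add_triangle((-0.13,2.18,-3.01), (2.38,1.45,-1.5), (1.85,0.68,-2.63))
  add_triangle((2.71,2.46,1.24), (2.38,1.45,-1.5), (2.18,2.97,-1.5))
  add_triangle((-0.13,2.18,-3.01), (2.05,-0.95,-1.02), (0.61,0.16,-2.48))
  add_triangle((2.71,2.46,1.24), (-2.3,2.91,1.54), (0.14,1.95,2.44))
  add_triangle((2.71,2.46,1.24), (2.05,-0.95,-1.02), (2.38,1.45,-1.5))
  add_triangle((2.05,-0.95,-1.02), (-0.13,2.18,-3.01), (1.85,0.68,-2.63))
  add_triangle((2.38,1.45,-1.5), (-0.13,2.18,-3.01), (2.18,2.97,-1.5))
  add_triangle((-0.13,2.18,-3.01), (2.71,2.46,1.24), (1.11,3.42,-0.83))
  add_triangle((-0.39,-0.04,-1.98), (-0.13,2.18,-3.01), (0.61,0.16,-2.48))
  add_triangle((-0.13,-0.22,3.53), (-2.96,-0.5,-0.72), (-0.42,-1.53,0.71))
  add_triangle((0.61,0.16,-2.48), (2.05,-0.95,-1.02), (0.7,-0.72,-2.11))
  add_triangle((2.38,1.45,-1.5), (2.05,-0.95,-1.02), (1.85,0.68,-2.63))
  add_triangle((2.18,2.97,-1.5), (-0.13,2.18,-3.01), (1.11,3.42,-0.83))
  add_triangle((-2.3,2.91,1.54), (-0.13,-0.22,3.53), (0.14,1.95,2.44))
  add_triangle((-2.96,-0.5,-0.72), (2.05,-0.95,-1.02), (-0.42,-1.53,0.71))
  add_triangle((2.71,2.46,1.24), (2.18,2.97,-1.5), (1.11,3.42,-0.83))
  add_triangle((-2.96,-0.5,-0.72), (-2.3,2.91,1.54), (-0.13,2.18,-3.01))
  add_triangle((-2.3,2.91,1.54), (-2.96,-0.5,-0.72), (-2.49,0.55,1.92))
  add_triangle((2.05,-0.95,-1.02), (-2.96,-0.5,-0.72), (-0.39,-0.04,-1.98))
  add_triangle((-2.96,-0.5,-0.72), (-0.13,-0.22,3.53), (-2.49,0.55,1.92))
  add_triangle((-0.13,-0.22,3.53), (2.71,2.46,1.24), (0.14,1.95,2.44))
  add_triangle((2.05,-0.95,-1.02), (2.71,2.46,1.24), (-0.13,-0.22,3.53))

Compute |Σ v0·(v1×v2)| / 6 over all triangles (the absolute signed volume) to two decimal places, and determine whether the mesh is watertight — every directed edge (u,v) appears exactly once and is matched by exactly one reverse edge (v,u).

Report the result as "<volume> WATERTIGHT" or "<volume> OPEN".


Per-triangle v0·(v1×v2)/6:
  t1: +3.3947
  t2: +9.3511
  t3: +0.3229
  t4: +1.9940
  t5: -0.1610
  t6: +2.0098
  t7: +1.8603
  t8: +1.9604
  t9: +1.1113
  t10: +3.2289
  t11: +2.6587
  t12: +0.3769
  t13: +1.9007
  t14: -1.8262
  t15: +0.7802
  t16: +2.4843
  t17: +0.5606
  t18: +1.3252
  t19: +2.0917
  t20: +3.1808
  t21: +1.6125
  t22: +2.1224
  t23: +7.1273
  t24: +3.1047
  t25: +1.2249
  t26: +1.9522
  t27: +3.0649
  t28: +4.6473
Σ = +63.4613 → |volume| = 63.46

Directed edges: 84 total, each appears once with its reverse present → watertight.

63.46 WATERTIGHT
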